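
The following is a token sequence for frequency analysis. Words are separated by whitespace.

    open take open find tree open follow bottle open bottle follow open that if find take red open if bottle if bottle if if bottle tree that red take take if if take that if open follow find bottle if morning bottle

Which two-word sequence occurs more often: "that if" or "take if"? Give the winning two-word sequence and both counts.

"that if": 2 occurrences
"take if": 1 occurrence

"that if" (2 vs 1)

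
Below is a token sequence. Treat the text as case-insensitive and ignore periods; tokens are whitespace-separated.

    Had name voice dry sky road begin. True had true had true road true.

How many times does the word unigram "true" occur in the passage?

4

Scanning the 14 tokens for "true":
  position 8: true
  position 10: true
  position 12: true
  position 14: true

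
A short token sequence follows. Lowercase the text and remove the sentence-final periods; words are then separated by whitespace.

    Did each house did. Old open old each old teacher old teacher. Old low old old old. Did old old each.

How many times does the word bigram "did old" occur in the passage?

Scanning the 20 overlapping bigram windows for "did old":
  position 4–5: did old
  position 18–19: did old

2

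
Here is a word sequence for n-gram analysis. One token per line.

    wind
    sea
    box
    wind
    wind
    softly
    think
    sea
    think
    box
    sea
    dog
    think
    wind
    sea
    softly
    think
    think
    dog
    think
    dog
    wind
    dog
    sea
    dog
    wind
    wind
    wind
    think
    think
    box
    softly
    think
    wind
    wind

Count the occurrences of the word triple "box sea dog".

1

Scanning the 33 overlapping trigram windows for "box sea dog":
  position 10–12: box sea dog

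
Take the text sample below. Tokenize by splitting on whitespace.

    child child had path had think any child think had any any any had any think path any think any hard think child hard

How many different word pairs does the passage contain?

24 tokens → 23 bigram windows in total.
Repeated bigrams (each contributes count−1 duplicates):
  any any: 2
  any think: 2
  had any: 2
  think any: 2
4 duplicate windows → 23 − 4 = 19 distinct.

19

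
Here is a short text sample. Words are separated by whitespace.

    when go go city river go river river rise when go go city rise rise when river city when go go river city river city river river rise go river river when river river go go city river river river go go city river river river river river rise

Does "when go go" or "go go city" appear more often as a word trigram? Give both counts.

"when go go": 3 occurrences
"go go city": 4 occurrences

"go go city" (4 vs 3)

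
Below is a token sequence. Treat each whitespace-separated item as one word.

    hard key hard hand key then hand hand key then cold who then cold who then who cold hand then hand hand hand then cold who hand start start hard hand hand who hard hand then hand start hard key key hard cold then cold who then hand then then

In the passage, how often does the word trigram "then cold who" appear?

Scanning the 48 overlapping trigram windows for "then cold who":
  position 10–12: then cold who
  position 13–15: then cold who
  position 24–26: then cold who
  position 44–46: then cold who

4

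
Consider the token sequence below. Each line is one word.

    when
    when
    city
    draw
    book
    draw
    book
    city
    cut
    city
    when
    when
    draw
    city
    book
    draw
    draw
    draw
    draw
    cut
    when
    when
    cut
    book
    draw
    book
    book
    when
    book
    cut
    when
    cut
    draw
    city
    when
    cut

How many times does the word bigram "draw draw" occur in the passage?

Scanning the 35 overlapping bigram windows for "draw draw":
  position 16–17: draw draw
  position 17–18: draw draw
  position 18–19: draw draw

3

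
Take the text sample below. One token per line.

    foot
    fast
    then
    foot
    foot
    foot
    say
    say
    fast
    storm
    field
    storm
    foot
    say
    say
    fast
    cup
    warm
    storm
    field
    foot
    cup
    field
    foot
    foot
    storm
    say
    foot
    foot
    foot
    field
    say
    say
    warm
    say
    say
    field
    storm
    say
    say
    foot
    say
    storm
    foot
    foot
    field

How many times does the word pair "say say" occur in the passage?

5

Scanning the 45 overlapping bigram windows for "say say":
  position 7–8: say say
  position 14–15: say say
  position 32–33: say say
  position 35–36: say say
  position 39–40: say say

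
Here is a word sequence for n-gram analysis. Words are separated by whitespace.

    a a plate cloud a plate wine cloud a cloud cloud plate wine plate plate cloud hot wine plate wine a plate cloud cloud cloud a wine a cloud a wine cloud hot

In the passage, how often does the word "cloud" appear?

10

Scanning the 33 tokens for "cloud":
  position 4: cloud
  position 8: cloud
  position 10: cloud
  position 11: cloud
  position 16: cloud
  position 23: cloud
  position 24: cloud
  position 25: cloud
  position 29: cloud
  position 32: cloud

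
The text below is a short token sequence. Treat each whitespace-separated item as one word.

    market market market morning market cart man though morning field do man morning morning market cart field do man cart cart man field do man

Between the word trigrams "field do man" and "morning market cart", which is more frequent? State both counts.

"field do man": 3 occurrences
"morning market cart": 2 occurrences

"field do man" (3 vs 2)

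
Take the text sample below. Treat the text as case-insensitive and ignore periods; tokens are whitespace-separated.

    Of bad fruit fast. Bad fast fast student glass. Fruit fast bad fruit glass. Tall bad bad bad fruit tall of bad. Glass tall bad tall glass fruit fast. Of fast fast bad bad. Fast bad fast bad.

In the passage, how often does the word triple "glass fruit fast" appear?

2

Scanning the 36 overlapping trigram windows for "glass fruit fast":
  position 9–11: glass fruit fast
  position 27–29: glass fruit fast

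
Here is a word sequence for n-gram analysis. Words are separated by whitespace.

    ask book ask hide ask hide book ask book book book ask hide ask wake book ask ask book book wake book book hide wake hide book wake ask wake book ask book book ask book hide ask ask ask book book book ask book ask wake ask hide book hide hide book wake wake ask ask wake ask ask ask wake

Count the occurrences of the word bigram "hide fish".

Scanning the 61 overlapping bigram windows for "hide fish":
  (none found)

0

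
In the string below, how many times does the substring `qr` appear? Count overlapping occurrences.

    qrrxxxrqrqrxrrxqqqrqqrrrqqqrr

Sliding a length-2 window over the 29 characters (28 positions):
  position 1–2: qr
  position 8–9: qr
  position 10–11: qr
  position 18–19: qr
  position 21–22: qr
  position 27–28: qr

6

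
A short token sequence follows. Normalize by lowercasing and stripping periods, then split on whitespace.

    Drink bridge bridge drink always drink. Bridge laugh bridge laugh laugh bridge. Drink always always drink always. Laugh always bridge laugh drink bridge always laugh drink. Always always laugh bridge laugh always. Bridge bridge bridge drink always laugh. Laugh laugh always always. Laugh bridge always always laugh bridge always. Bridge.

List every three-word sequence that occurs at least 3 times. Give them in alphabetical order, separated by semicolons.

always always laugh; always laugh bridge; bridge drink always

Trigram counts meeting the condition (at least 3 times):
  always always laugh: 3
  always laugh bridge: 3
  bridge drink always: 3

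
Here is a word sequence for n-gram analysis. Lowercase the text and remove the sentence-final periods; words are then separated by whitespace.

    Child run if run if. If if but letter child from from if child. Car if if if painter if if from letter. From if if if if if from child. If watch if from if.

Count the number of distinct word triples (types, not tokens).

29

36 tokens → 34 trigram windows in total.
Repeated trigrams (each contributes count−1 duplicates):
  if if if: 5
  if if from: 2
5 duplicate windows → 34 − 5 = 29 distinct.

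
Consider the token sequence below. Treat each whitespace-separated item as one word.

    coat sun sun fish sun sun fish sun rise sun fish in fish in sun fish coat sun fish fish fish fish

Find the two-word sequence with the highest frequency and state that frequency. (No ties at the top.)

Bigram frequencies (highest first):
  sun fish: 5
  fish fish: 3
  coat sun: 2
  sun sun: 2
  fish sun: 2
  fish in: 2
  … (5 more, each ≤ 1)

"sun fish", 5 times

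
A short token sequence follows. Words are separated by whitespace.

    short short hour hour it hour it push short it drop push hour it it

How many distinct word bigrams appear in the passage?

12

15 tokens → 14 bigram windows in total.
Repeated bigrams (each contributes count−1 duplicates):
  hour it: 3
2 duplicate windows → 14 − 2 = 12 distinct.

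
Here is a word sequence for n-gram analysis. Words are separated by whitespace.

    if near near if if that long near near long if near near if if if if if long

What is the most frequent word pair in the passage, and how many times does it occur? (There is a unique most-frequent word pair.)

"if if", 5 times

Bigram frequencies (highest first):
  if if: 5
  near near: 3
  if near: 2
  near if: 2
  if that: 1
  that long: 1
  … (4 more, each ≤ 1)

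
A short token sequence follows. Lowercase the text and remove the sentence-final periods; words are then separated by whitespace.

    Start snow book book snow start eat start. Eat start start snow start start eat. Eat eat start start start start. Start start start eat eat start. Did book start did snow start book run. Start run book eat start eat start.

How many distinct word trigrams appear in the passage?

29

42 tokens → 40 trigram windows in total.
Repeated trigrams (each contributes count−1 duplicates):
  start start start: 5
  start eat start: 3
  eat eat start: 2
  eat start eat: 2
  eat start start: 2
  start eat eat: 2
  start start eat: 2
11 duplicate windows → 40 − 11 = 29 distinct.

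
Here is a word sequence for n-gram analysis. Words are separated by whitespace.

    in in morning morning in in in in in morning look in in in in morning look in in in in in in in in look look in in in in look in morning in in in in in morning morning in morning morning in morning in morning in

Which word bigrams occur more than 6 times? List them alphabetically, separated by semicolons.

in in; in morning

Bigram counts meeting the condition (more than 6 times):
  in in: 22
  in morning: 8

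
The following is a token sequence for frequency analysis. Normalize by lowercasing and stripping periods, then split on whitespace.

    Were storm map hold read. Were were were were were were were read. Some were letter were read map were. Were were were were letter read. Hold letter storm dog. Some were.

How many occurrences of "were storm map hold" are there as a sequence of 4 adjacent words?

Scanning the 29 overlapping 4-gram windows for "were storm map hold":
  position 1–4: were storm map hold

1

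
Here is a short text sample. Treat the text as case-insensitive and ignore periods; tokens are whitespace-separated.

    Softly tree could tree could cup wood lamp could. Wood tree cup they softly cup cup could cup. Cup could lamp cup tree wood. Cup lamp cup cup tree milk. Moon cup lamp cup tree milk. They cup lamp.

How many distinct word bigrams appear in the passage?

26

39 tokens → 38 bigram windows in total.
Repeated bigrams (each contributes count−1 duplicates):
  cup cup: 3
  cup lamp: 3
  cup tree: 3
  lamp cup: 3
  could cup: 2
  cup could: 2
  tree could: 2
  tree milk: 2
12 duplicate windows → 38 − 12 = 26 distinct.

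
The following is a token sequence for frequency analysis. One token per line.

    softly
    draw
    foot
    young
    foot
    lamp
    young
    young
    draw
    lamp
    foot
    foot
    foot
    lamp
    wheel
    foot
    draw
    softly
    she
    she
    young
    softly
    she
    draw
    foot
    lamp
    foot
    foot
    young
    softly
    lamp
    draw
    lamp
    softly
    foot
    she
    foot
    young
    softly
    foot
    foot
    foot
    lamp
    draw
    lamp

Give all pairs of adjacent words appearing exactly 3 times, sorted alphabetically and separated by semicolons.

Bigram counts meeting the condition (exactly 3 times):
  draw lamp: 3
  foot young: 3
  young softly: 3

draw lamp; foot young; young softly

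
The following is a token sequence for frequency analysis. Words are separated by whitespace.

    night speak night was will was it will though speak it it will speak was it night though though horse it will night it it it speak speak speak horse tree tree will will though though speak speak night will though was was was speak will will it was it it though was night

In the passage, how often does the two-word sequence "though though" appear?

Scanning the 53 overlapping bigram windows for "though though":
  position 18–19: though though
  position 35–36: though though

2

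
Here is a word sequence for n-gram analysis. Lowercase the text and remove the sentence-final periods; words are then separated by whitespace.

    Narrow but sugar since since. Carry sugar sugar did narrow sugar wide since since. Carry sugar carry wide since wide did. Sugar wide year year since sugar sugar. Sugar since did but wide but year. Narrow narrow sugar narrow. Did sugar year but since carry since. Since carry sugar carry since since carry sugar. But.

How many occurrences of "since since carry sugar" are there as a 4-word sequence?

Scanning the 52 overlapping 4-gram windows for "since since carry sugar":
  position 4–7: since since carry sugar
  position 13–16: since since carry sugar
  position 46–49: since since carry sugar
  position 51–54: since since carry sugar

4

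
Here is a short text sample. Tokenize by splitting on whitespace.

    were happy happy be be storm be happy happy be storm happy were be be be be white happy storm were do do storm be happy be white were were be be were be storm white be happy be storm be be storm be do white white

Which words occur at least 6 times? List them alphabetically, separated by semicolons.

be; happy; storm; were

Unigram counts meeting the condition (at least 6 times):
  be: 18
  happy: 8
  storm: 7
  were: 6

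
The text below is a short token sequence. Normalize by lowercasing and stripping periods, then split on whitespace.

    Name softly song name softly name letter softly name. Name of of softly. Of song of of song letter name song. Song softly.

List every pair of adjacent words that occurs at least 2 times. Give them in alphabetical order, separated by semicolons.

Bigram counts meeting the condition (at least 2 times):
  name softly: 2
  of of: 2
  of song: 2
  softly name: 2

name softly; of of; of song; softly name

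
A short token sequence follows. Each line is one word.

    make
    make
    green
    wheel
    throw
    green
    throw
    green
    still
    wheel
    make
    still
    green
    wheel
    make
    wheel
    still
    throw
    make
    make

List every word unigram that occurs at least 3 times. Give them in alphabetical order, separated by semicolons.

Unigram counts meeting the condition (at least 3 times):
  green: 4
  make: 6
  still: 3
  throw: 3
  wheel: 4

green; make; still; throw; wheel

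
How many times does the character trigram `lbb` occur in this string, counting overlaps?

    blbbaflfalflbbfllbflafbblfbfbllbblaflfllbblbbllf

Sliding a length-3 window over the 48 characters (46 positions):
  position 2–4: lbb
  position 12–14: lbb
  position 31–33: lbb
  position 40–42: lbb
  position 43–45: lbb

5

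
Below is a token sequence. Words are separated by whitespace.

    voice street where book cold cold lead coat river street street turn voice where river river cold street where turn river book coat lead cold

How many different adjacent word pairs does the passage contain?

25 tokens → 24 bigram windows in total.
Repeated bigrams (each contributes count−1 duplicates):
  street where: 2
1 duplicate windows → 24 − 1 = 23 distinct.

23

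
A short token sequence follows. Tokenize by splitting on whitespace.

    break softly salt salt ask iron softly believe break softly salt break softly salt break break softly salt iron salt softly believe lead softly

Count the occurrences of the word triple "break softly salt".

Scanning the 22 overlapping trigram windows for "break softly salt":
  position 1–3: break softly salt
  position 9–11: break softly salt
  position 12–14: break softly salt
  position 16–18: break softly salt

4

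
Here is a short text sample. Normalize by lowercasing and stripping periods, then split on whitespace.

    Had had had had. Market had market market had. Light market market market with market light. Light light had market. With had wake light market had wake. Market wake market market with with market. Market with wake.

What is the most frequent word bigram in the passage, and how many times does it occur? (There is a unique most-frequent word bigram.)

"market market", 5 times

Bigram frequencies (highest first):
  market market: 5
  market with: 4
  had had: 3
  had market: 3
  market had: 3
  light market: 2
  … (12 more, each ≤ 2)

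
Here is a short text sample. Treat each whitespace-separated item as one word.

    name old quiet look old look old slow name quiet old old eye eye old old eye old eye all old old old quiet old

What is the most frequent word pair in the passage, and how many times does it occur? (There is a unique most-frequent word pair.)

"old old", 4 times

Bigram frequencies (highest first):
  old old: 4
  old eye: 3
  old quiet: 2
  look old: 2
  quiet old: 2
  eye old: 2
  … (9 more, each ≤ 1)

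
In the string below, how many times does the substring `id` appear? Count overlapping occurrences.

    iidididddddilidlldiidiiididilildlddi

7

Sliding a length-2 window over the 36 characters (35 positions):
  position 2–3: id
  position 4–5: id
  position 6–7: id
  position 14–15: id
  position 20–21: id
  position 24–25: id
  position 26–27: id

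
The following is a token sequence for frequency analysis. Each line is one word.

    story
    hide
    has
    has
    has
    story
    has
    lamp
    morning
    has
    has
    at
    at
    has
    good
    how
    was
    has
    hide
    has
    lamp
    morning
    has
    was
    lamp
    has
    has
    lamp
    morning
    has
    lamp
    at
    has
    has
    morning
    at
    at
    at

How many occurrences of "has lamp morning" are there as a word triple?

Scanning the 36 overlapping trigram windows for "has lamp morning":
  position 7–9: has lamp morning
  position 20–22: has lamp morning
  position 27–29: has lamp morning

3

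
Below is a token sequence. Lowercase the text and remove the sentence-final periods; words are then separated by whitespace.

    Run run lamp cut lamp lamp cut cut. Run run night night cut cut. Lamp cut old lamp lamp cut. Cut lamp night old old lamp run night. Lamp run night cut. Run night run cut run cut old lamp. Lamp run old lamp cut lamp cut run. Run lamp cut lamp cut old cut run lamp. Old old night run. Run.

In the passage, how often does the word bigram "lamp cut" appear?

8

Scanning the 61 overlapping bigram windows for "lamp cut":
  position 3–4: lamp cut
  position 6–7: lamp cut
  position 15–16: lamp cut
  position 19–20: lamp cut
  position 44–45: lamp cut
  position 46–47: lamp cut
  position 50–51: lamp cut
  position 52–53: lamp cut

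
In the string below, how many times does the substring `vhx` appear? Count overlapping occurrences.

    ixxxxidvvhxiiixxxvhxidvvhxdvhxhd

4

Sliding a length-3 window over the 32 characters (30 positions):
  position 9–11: vhx
  position 18–20: vhx
  position 24–26: vhx
  position 28–30: vhx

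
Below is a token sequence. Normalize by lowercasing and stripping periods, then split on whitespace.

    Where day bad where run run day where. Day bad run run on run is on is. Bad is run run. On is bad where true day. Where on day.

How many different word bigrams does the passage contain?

30 tokens → 29 bigram windows in total.
Repeated bigrams (each contributes count−1 duplicates):
  run run: 3
  bad where: 2
  day bad: 2
  day where: 2
  is bad: 2
  on is: 2
  run on: 2
  where day: 2
9 duplicate windows → 29 − 9 = 20 distinct.

20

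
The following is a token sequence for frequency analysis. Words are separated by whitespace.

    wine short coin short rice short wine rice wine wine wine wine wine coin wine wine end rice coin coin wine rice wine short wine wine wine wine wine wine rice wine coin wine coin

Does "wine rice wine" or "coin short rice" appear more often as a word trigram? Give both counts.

"wine rice wine": 3 occurrences
"coin short rice": 1 occurrence

"wine rice wine" (3 vs 1)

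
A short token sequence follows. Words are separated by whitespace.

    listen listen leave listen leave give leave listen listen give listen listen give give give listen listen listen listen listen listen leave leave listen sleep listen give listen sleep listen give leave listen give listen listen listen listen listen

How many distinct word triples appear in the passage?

39 tokens → 37 trigram windows in total.
Repeated trigrams (each contributes count−1 duplicates):
  listen listen listen: 7
  give listen listen: 3
  listen give listen: 3
  give leave listen: 2
  listen listen give: 2
  listen listen leave: 2
  listen sleep listen: 2
  sleep listen give: 2
15 duplicate windows → 37 − 15 = 22 distinct.

22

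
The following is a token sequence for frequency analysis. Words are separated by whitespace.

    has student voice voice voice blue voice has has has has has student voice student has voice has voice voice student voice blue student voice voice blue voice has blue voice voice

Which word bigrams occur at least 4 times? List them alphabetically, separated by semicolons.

has has; student voice; voice voice

Bigram counts meeting the condition (at least 4 times):
  has has: 4
  student voice: 4
  voice voice: 5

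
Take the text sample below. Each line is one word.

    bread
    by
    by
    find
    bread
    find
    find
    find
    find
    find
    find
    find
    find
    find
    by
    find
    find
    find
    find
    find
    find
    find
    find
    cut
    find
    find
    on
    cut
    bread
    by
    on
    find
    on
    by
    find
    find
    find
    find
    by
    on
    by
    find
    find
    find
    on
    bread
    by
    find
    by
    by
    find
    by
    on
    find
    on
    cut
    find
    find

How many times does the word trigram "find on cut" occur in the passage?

2

Scanning the 56 overlapping trigram windows for "find on cut":
  position 26–28: find on cut
  position 54–56: find on cut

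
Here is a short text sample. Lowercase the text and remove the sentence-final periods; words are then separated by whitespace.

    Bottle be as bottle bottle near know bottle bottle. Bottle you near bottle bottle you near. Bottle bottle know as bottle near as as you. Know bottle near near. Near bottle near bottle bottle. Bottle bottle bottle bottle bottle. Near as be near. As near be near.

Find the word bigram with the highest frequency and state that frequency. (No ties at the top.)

"bottle bottle", 11 times

Bigram frequencies (highest first):
  bottle bottle: 11
  bottle near: 5
  near bottle: 4
  near as: 3
  as bottle: 2
  know bottle: 2
  … (15 more, each ≤ 2)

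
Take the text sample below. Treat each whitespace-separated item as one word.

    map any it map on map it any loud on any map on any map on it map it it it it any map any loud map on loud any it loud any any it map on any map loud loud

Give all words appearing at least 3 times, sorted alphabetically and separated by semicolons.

any; it; loud; map; on

Unigram counts meeting the condition (at least 3 times):
  any: 10
  it: 9
  loud: 6
  map: 10
  on: 6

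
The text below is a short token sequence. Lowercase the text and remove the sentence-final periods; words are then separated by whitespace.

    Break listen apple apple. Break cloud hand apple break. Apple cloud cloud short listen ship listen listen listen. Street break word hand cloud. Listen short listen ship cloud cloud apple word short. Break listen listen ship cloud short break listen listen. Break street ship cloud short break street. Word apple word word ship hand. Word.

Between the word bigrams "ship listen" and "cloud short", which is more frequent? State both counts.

"ship listen": 1 occurrence
"cloud short": 3 occurrences

"cloud short" (3 vs 1)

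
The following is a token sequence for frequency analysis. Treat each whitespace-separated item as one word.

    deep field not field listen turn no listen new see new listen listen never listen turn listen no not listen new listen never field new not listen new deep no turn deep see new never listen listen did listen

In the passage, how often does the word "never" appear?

Scanning the 39 tokens for "never":
  position 14: never
  position 23: never
  position 35: never

3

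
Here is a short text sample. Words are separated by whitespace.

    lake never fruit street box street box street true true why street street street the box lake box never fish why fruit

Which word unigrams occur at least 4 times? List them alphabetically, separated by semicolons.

Unigram counts meeting the condition (at least 4 times):
  box: 4
  street: 6

box; street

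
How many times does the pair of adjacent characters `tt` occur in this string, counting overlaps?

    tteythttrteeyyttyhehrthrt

Sliding a length-2 window over the 25 characters (24 positions):
  position 1–2: tt
  position 7–8: tt
  position 15–16: tt

3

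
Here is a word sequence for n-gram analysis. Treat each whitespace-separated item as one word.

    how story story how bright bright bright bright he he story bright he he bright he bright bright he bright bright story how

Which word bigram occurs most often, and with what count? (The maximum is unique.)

Bigram frequencies (highest first):
  bright bright: 5
  bright he: 4
  he bright: 3
  story how: 2
  he he: 2
  how story: 1
  … (5 more, each ≤ 1)

"bright bright", 5 times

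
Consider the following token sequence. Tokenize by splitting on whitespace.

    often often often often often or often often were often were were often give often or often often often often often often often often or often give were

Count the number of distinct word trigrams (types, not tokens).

28 tokens → 26 trigram windows in total.
Repeated trigrams (each contributes count−1 duplicates):
  often often often: 9
  often or often: 3
  often often or: 2
  or often often: 2
12 duplicate windows → 26 − 12 = 14 distinct.

14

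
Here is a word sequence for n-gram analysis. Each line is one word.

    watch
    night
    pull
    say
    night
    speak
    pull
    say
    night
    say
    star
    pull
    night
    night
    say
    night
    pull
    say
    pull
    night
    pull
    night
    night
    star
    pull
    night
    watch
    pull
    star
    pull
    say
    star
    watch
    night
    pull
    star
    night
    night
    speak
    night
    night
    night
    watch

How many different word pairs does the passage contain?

43 tokens → 42 bigram windows in total.
Repeated bigrams (each contributes count−1 duplicates):
  night night: 5
  night pull: 4
  pull night: 4
  pull say: 4
  say night: 3
  star pull: 3
  night say: 2
  night speak: 2
  … (4 more repeated)
23 duplicate windows → 42 − 23 = 19 distinct.

19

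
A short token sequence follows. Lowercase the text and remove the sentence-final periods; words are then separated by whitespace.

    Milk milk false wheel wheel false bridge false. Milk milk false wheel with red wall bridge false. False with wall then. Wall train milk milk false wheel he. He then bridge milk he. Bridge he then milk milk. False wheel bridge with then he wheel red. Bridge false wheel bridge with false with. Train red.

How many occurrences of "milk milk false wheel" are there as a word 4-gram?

4

Scanning the 52 overlapping 4-gram windows for "milk milk false wheel":
  position 1–4: milk milk false wheel
  position 9–12: milk milk false wheel
  position 24–27: milk milk false wheel
  position 37–40: milk milk false wheel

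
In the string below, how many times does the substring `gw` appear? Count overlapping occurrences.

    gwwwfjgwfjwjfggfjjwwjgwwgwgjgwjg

5

Sliding a length-2 window over the 32 characters (31 positions):
  position 1–2: gw
  position 7–8: gw
  position 22–23: gw
  position 25–26: gw
  position 29–30: gw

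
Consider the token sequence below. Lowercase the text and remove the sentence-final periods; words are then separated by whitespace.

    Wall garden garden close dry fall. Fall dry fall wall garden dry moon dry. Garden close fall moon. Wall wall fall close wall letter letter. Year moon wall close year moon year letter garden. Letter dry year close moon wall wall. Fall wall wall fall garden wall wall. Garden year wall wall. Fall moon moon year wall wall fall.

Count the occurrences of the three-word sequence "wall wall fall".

5

Scanning the 57 overlapping trigram windows for "wall wall fall":
  position 19–21: wall wall fall
  position 40–42: wall wall fall
  position 43–45: wall wall fall
  position 51–53: wall wall fall
  position 57–59: wall wall fall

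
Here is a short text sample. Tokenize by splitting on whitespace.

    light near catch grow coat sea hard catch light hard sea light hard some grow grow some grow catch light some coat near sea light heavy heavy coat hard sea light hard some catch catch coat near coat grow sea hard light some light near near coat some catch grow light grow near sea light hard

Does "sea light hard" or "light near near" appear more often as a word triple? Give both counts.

"sea light hard" (3 vs 1)

"sea light hard": 3 occurrences
"light near near": 1 occurrence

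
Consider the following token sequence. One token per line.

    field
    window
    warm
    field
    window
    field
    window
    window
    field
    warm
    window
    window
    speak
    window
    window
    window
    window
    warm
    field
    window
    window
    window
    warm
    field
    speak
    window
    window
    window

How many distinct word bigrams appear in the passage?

10

28 tokens → 27 bigram windows in total.
Repeated bigrams (each contributes count−1 duplicates):
  window window: 9
  field window: 4
  warm field: 3
  window warm: 3
  speak window: 2
  window field: 2
17 duplicate windows → 27 − 17 = 10 distinct.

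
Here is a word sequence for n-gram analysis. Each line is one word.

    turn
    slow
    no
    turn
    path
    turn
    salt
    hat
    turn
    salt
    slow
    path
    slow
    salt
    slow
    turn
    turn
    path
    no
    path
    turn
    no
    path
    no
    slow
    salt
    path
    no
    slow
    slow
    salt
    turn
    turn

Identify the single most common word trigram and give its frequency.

Trigram frequencies (highest first):
  path no slow: 2
  turn slow no: 1
  slow no turn: 1
  no turn path: 1
  turn path turn: 1
  path turn salt: 1
  … (24 more, each ≤ 1)

"path no slow", 2 times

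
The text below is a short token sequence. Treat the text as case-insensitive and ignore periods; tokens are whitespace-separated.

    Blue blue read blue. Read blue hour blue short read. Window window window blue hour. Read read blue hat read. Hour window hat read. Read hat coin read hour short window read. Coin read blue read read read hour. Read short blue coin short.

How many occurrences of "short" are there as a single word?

4

Scanning the 44 tokens for "short":
  position 9: short
  position 30: short
  position 41: short
  position 44: short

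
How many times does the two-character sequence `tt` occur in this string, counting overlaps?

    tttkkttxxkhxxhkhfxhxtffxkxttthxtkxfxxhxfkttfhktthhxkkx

7

Sliding a length-2 window over the 54 characters (53 positions):
  position 1–2: tt
  position 2–3: tt
  position 6–7: tt
  position 27–28: tt
  position 28–29: tt
  position 42–43: tt
  position 47–48: tt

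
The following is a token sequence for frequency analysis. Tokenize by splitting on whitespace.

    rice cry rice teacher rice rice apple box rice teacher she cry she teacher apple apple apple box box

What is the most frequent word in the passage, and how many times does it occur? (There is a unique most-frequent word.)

Unigram frequencies (highest first):
  rice: 5
  apple: 4
  teacher: 3
  box: 3
  cry: 2
  she: 2

"rice", 5 times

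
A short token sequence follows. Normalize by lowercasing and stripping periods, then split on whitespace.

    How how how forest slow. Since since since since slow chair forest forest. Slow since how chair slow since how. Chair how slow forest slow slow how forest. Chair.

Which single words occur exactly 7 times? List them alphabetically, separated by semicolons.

Unigram counts meeting the condition (exactly 7 times):
  how: 7
  slow: 7

how; slow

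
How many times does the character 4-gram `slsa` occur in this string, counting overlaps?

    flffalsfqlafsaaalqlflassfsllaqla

0

Sliding a length-4 window over the 32 characters (29 positions):
  (no match at any position)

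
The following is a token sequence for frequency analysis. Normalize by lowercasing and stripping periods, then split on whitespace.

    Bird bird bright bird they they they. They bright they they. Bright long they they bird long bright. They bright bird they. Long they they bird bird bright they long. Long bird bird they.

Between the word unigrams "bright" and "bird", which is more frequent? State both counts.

"bright": 6 occurrences
"bird": 9 occurrences

"bird" (9 vs 6)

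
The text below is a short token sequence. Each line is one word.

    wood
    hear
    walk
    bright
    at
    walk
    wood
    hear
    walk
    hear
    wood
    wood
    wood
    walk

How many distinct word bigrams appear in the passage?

14 tokens → 13 bigram windows in total.
Repeated bigrams (each contributes count−1 duplicates):
  hear walk: 2
  wood hear: 2
  wood wood: 2
3 duplicate windows → 13 − 3 = 10 distinct.

10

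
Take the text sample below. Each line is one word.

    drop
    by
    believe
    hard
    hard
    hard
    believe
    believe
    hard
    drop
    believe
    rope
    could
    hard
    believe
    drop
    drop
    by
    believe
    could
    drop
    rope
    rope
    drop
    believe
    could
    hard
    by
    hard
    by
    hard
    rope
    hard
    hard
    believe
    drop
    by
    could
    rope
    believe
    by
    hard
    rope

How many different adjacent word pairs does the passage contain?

26

43 tokens → 42 bigram windows in total.
Repeated bigrams (each contributes count−1 duplicates):
  by hard: 3
  drop by: 3
  hard believe: 3
  hard hard: 3
  believe could: 2
  believe drop: 2
  believe hard: 2
  by believe: 2
  … (4 more repeated)
16 duplicate windows → 42 − 16 = 26 distinct.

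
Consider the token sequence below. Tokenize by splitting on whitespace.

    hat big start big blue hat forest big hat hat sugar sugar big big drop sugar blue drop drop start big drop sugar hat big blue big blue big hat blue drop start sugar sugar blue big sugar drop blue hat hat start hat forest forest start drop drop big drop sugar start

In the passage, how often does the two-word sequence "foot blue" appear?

0

Scanning the 52 overlapping bigram windows for "foot blue":
  (none found)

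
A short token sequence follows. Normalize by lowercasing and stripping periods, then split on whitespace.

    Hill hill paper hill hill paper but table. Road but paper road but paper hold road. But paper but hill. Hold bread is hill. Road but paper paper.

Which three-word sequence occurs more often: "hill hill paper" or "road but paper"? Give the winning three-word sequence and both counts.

"road but paper" (4 vs 2)

"hill hill paper": 2 occurrences
"road but paper": 4 occurrences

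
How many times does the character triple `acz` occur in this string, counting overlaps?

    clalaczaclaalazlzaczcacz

Sliding a length-3 window over the 24 characters (22 positions):
  position 5–7: acz
  position 18–20: acz
  position 22–24: acz

3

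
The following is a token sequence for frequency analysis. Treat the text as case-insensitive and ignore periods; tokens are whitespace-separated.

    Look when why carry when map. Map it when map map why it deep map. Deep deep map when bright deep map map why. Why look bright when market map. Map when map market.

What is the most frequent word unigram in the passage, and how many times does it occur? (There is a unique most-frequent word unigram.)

"map", 11 times

Unigram frequencies (highest first):
  map: 11
  when: 6
  why: 4
  deep: 4
  look: 2
  it: 2
  … (3 more, each ≤ 2)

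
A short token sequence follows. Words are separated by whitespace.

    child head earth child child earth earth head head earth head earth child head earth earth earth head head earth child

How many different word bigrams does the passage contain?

8

21 tokens → 20 bigram windows in total.
Repeated bigrams (each contributes count−1 duplicates):
  head earth: 5
  earth child: 3
  earth earth: 3
  earth head: 3
  child head: 2
  head head: 2
12 duplicate windows → 20 − 12 = 8 distinct.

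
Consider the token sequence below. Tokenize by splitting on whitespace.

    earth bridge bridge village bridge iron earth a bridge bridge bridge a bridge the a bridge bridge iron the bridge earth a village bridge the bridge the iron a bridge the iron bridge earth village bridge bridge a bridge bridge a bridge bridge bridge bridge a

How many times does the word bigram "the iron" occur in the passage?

2

Scanning the 45 overlapping bigram windows for "the iron":
  position 27–28: the iron
  position 31–32: the iron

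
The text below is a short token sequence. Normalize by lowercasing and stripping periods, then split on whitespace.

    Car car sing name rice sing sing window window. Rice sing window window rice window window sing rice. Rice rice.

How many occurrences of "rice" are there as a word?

Scanning the 20 tokens for "rice":
  position 5: rice
  position 10: rice
  position 14: rice
  position 18: rice
  position 19: rice
  position 20: rice

6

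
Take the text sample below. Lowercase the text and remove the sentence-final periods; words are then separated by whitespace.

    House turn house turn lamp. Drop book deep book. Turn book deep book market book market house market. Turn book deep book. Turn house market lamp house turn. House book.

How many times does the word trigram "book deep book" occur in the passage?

Scanning the 28 overlapping trigram windows for "book deep book":
  position 7–9: book deep book
  position 11–13: book deep book
  position 20–22: book deep book

3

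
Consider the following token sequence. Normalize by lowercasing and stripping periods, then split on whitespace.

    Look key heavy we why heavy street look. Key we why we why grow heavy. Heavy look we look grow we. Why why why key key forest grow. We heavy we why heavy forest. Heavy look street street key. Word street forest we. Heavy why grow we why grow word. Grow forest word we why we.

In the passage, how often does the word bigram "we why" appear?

Scanning the 55 overlapping bigram windows for "we why":
  position 4–5: we why
  position 10–11: we why
  position 12–13: we why
  position 21–22: we why
  position 31–32: we why
  position 47–48: we why
  position 54–55: we why

7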